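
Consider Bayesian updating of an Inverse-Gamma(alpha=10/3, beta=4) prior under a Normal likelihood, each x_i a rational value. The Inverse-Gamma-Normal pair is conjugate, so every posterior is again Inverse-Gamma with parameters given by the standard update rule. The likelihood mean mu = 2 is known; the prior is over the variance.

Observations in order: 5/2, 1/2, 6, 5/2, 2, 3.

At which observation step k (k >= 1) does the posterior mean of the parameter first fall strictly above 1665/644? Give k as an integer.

obs 1: x=5/2 → posterior Inverse-Gamma(23/6, 33/8)
obs 2: x=1/2 → posterior Inverse-Gamma(13/3, 21/4)
obs 3: x=6 → posterior Inverse-Gamma(29/6, 53/4)
obs 4: x=5/2 → posterior Inverse-Gamma(16/3, 107/8)
obs 5: x=2 → posterior Inverse-Gamma(35/6, 107/8)
obs 6: x=3 → posterior Inverse-Gamma(19/3, 111/8)

k = 3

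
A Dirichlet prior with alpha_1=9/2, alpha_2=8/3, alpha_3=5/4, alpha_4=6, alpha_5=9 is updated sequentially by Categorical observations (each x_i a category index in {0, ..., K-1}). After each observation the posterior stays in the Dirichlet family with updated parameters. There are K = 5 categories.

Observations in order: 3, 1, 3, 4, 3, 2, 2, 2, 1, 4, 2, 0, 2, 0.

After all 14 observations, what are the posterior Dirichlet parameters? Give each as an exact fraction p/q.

alpha_1=13/2, alpha_2=14/3, alpha_3=25/4, alpha_4=9, alpha_5=11

obs 1: x=3 → posterior Dirichlet(9/2, 8/3, 5/4, 7, 9)
obs 2: x=1 → posterior Dirichlet(9/2, 11/3, 5/4, 7, 9)
obs 3: x=3 → posterior Dirichlet(9/2, 11/3, 5/4, 8, 9)
obs 4: x=4 → posterior Dirichlet(9/2, 11/3, 5/4, 8, 10)
obs 5: x=3 → posterior Dirichlet(9/2, 11/3, 5/4, 9, 10)
obs 6: x=2 → posterior Dirichlet(9/2, 11/3, 9/4, 9, 10)
obs 7: x=2 → posterior Dirichlet(9/2, 11/3, 13/4, 9, 10)
obs 8: x=2 → posterior Dirichlet(9/2, 11/3, 17/4, 9, 10)
obs 9: x=1 → posterior Dirichlet(9/2, 14/3, 17/4, 9, 10)
obs 10: x=4 → posterior Dirichlet(9/2, 14/3, 17/4, 9, 11)
obs 11: x=2 → posterior Dirichlet(9/2, 14/3, 21/4, 9, 11)
obs 12: x=0 → posterior Dirichlet(11/2, 14/3, 21/4, 9, 11)
obs 13: x=2 → posterior Dirichlet(11/2, 14/3, 25/4, 9, 11)
obs 14: x=0 → posterior Dirichlet(13/2, 14/3, 25/4, 9, 11)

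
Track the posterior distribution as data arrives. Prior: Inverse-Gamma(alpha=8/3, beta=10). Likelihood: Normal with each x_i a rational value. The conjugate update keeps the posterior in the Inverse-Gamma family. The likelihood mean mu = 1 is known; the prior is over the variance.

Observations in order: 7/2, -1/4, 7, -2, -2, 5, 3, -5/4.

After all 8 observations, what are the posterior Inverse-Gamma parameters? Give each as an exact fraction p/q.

alpha=20/3, beta=855/16

obs 1: x=7/2 → posterior Inverse-Gamma(19/6, 105/8)
obs 2: x=-1/4 → posterior Inverse-Gamma(11/3, 445/32)
obs 3: x=7 → posterior Inverse-Gamma(25/6, 1021/32)
obs 4: x=-2 → posterior Inverse-Gamma(14/3, 1165/32)
obs 5: x=-2 → posterior Inverse-Gamma(31/6, 1309/32)
obs 6: x=5 → posterior Inverse-Gamma(17/3, 1565/32)
obs 7: x=3 → posterior Inverse-Gamma(37/6, 1629/32)
obs 8: x=-5/4 → posterior Inverse-Gamma(20/3, 855/16)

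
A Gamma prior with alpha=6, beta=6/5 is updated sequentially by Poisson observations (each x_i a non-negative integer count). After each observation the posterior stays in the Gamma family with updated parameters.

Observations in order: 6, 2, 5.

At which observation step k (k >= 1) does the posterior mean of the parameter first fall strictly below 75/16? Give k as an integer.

obs 1: x=6 → posterior Gamma(12, 11/5)
obs 2: x=2 → posterior Gamma(14, 16/5)
obs 3: x=5 → posterior Gamma(19, 21/5)

k = 2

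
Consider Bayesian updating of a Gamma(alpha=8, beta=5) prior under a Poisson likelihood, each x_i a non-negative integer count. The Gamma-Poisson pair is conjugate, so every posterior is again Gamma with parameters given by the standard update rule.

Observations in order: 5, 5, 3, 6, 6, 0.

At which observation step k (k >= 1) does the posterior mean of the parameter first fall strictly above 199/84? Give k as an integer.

obs 1: x=5 → posterior Gamma(13, 6)
obs 2: x=5 → posterior Gamma(18, 7)
obs 3: x=3 → posterior Gamma(21, 8)
obs 4: x=6 → posterior Gamma(27, 9)
obs 5: x=6 → posterior Gamma(33, 10)
obs 6: x=0 → posterior Gamma(33, 11)

k = 2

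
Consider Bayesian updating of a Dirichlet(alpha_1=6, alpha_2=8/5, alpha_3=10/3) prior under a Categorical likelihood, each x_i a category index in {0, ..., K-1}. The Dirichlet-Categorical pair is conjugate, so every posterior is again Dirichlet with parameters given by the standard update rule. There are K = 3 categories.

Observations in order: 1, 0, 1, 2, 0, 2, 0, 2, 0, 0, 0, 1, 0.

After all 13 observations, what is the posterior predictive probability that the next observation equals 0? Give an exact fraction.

195/359

obs 1: x=1 → posterior Dirichlet(6, 13/5, 10/3)
obs 2: x=0 → posterior Dirichlet(7, 13/5, 10/3)
obs 3: x=1 → posterior Dirichlet(7, 18/5, 10/3)
obs 4: x=2 → posterior Dirichlet(7, 18/5, 13/3)
obs 5: x=0 → posterior Dirichlet(8, 18/5, 13/3)
obs 6: x=2 → posterior Dirichlet(8, 18/5, 16/3)
obs 7: x=0 → posterior Dirichlet(9, 18/5, 16/3)
obs 8: x=2 → posterior Dirichlet(9, 18/5, 19/3)
obs 9: x=0 → posterior Dirichlet(10, 18/5, 19/3)
obs 10: x=0 → posterior Dirichlet(11, 18/5, 19/3)
obs 11: x=0 → posterior Dirichlet(12, 18/5, 19/3)
obs 12: x=1 → posterior Dirichlet(12, 23/5, 19/3)
obs 13: x=0 → posterior Dirichlet(13, 23/5, 19/3)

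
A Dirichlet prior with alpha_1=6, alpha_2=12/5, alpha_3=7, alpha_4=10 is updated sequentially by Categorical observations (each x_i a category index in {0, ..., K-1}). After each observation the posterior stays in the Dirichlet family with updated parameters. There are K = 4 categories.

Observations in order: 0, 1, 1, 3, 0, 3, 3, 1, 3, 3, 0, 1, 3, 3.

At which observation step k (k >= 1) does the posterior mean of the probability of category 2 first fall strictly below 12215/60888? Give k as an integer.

obs 1: x=0 → posterior Dirichlet(7, 12/5, 7, 10)
obs 2: x=1 → posterior Dirichlet(7, 17/5, 7, 10)
obs 3: x=1 → posterior Dirichlet(7, 22/5, 7, 10)
obs 4: x=3 → posterior Dirichlet(7, 22/5, 7, 11)
obs 5: x=0 → posterior Dirichlet(8, 22/5, 7, 11)
obs 6: x=3 → posterior Dirichlet(8, 22/5, 7, 12)
obs 7: x=3 → posterior Dirichlet(8, 22/5, 7, 13)
obs 8: x=1 → posterior Dirichlet(8, 27/5, 7, 13)
obs 9: x=3 → posterior Dirichlet(8, 27/5, 7, 14)
obs 10: x=3 → posterior Dirichlet(8, 27/5, 7, 15)
obs 11: x=0 → posterior Dirichlet(9, 27/5, 7, 15)
obs 12: x=1 → posterior Dirichlet(9, 32/5, 7, 15)
obs 13: x=3 → posterior Dirichlet(9, 32/5, 7, 16)
obs 14: x=3 → posterior Dirichlet(9, 32/5, 7, 17)

k = 10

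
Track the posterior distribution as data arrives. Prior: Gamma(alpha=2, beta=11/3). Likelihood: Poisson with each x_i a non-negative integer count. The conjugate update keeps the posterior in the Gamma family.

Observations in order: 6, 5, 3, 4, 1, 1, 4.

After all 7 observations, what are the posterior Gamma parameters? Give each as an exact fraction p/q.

obs 1: x=6 → posterior Gamma(8, 14/3)
obs 2: x=5 → posterior Gamma(13, 17/3)
obs 3: x=3 → posterior Gamma(16, 20/3)
obs 4: x=4 → posterior Gamma(20, 23/3)
obs 5: x=1 → posterior Gamma(21, 26/3)
obs 6: x=1 → posterior Gamma(22, 29/3)
obs 7: x=4 → posterior Gamma(26, 32/3)

alpha=26, beta=32/3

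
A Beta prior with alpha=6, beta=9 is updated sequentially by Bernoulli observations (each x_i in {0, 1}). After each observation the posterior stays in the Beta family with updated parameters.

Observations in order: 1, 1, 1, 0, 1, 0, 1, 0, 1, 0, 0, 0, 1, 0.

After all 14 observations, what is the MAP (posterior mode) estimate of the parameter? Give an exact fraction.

obs 1: x=1 → posterior Beta(7, 9)
obs 2: x=1 → posterior Beta(8, 9)
obs 3: x=1 → posterior Beta(9, 9)
obs 4: x=0 → posterior Beta(9, 10)
obs 5: x=1 → posterior Beta(10, 10)
obs 6: x=0 → posterior Beta(10, 11)
obs 7: x=1 → posterior Beta(11, 11)
obs 8: x=0 → posterior Beta(11, 12)
obs 9: x=1 → posterior Beta(12, 12)
obs 10: x=0 → posterior Beta(12, 13)
obs 11: x=0 → posterior Beta(12, 14)
obs 12: x=0 → posterior Beta(12, 15)
obs 13: x=1 → posterior Beta(13, 15)
obs 14: x=0 → posterior Beta(13, 16)

4/9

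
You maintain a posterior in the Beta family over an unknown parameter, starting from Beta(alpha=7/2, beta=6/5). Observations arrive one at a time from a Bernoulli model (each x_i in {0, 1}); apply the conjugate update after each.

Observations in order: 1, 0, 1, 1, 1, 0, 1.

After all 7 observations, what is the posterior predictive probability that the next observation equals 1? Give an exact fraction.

85/117

obs 1: x=1 → posterior Beta(9/2, 6/5)
obs 2: x=0 → posterior Beta(9/2, 11/5)
obs 3: x=1 → posterior Beta(11/2, 11/5)
obs 4: x=1 → posterior Beta(13/2, 11/5)
obs 5: x=1 → posterior Beta(15/2, 11/5)
obs 6: x=0 → posterior Beta(15/2, 16/5)
obs 7: x=1 → posterior Beta(17/2, 16/5)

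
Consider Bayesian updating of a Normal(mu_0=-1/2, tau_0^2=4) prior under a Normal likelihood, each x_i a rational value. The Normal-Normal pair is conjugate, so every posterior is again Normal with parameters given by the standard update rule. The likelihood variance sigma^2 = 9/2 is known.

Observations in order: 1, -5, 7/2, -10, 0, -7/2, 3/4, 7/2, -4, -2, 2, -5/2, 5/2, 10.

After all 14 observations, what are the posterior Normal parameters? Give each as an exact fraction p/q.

obs 1: x=1 → posterior Normal(7/34, 36/17)
obs 2: x=-5 → posterior Normal(-73/50, 36/25)
obs 3: x=7/2 → posterior Normal(-17/66, 12/11)
obs 4: x=-10 → posterior Normal(-177/82, 36/41)
obs 5: x=0 → posterior Normal(-177/98, 36/49)
obs 6: x=-7/2 → posterior Normal(-233/114, 12/19)
obs 7: x=3/4 → posterior Normal(-17/10, 36/65)
obs 8: x=7/2 → posterior Normal(-165/146, 36/73)
obs 9: x=-4 → posterior Normal(-229/162, 4/9)
obs 10: x=-2 → posterior Normal(-261/178, 36/89)
obs 11: x=2 → posterior Normal(-229/194, 36/97)
obs 12: x=-5/2 → posterior Normal(-269/210, 12/35)
obs 13: x=5/2 → posterior Normal(-229/226, 36/113)
obs 14: x=10 → posterior Normal(-69/242, 36/121)

mu_0=-69/242, tau_0^2=36/121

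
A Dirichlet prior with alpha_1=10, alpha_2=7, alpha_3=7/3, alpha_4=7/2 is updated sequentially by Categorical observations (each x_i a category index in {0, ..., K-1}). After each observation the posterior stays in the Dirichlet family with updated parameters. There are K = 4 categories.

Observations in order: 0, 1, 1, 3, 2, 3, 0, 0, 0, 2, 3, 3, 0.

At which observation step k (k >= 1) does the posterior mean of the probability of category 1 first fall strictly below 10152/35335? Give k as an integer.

k = 9

obs 1: x=0 → posterior Dirichlet(11, 7, 7/3, 7/2)
obs 2: x=1 → posterior Dirichlet(11, 8, 7/3, 7/2)
obs 3: x=1 → posterior Dirichlet(11, 9, 7/3, 7/2)
obs 4: x=3 → posterior Dirichlet(11, 9, 7/3, 9/2)
obs 5: x=2 → posterior Dirichlet(11, 9, 10/3, 9/2)
obs 6: x=3 → posterior Dirichlet(11, 9, 10/3, 11/2)
obs 7: x=0 → posterior Dirichlet(12, 9, 10/3, 11/2)
obs 8: x=0 → posterior Dirichlet(13, 9, 10/3, 11/2)
obs 9: x=0 → posterior Dirichlet(14, 9, 10/3, 11/2)
obs 10: x=2 → posterior Dirichlet(14, 9, 13/3, 11/2)
obs 11: x=3 → posterior Dirichlet(14, 9, 13/3, 13/2)
obs 12: x=3 → posterior Dirichlet(14, 9, 13/3, 15/2)
obs 13: x=0 → posterior Dirichlet(15, 9, 13/3, 15/2)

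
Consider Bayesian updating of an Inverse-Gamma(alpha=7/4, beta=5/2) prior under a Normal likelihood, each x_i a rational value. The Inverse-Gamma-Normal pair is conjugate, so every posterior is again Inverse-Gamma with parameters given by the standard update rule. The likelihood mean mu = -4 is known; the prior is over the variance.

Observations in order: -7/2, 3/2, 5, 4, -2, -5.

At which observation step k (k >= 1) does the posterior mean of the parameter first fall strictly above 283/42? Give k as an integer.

k = 2

obs 1: x=-7/2 → posterior Inverse-Gamma(9/4, 21/8)
obs 2: x=3/2 → posterior Inverse-Gamma(11/4, 71/4)
obs 3: x=5 → posterior Inverse-Gamma(13/4, 233/4)
obs 4: x=4 → posterior Inverse-Gamma(15/4, 361/4)
obs 5: x=-2 → posterior Inverse-Gamma(17/4, 369/4)
obs 6: x=-5 → posterior Inverse-Gamma(19/4, 371/4)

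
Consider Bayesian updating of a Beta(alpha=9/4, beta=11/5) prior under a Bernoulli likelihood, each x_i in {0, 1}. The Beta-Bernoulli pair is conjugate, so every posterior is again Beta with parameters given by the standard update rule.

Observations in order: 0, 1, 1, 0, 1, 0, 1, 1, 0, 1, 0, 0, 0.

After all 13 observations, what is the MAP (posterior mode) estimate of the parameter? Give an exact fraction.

obs 1: x=0 → posterior Beta(9/4, 16/5)
obs 2: x=1 → posterior Beta(13/4, 16/5)
obs 3: x=1 → posterior Beta(17/4, 16/5)
obs 4: x=0 → posterior Beta(17/4, 21/5)
obs 5: x=1 → posterior Beta(21/4, 21/5)
obs 6: x=0 → posterior Beta(21/4, 26/5)
obs 7: x=1 → posterior Beta(25/4, 26/5)
obs 8: x=1 → posterior Beta(29/4, 26/5)
obs 9: x=0 → posterior Beta(29/4, 31/5)
obs 10: x=1 → posterior Beta(33/4, 31/5)
obs 11: x=0 → posterior Beta(33/4, 36/5)
obs 12: x=0 → posterior Beta(33/4, 41/5)
obs 13: x=0 → posterior Beta(33/4, 46/5)

145/309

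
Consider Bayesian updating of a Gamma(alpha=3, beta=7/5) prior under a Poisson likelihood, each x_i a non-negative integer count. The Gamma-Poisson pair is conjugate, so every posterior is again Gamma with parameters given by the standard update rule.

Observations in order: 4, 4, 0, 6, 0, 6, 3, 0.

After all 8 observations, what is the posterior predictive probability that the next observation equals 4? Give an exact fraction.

obs 1: x=4 → posterior Gamma(7, 12/5)
obs 2: x=4 → posterior Gamma(11, 17/5)
obs 3: x=0 → posterior Gamma(11, 22/5)
obs 4: x=6 → posterior Gamma(17, 27/5)
obs 5: x=0 → posterior Gamma(17, 32/5)
obs 6: x=6 → posterior Gamma(23, 37/5)
obs 7: x=3 → posterior Gamma(26, 42/5)
obs 8: x=0 → posterior Gamma(26, 47/5)

34053587501740686298457193290505692453738890801875/232357639964636848209331420928047021554838376808448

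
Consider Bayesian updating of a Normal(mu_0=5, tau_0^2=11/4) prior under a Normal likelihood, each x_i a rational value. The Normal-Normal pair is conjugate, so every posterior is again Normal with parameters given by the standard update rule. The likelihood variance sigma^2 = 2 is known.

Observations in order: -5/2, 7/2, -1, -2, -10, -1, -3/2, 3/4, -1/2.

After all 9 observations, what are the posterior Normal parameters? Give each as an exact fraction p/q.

obs 1: x=-5/2 → posterior Normal(25/38, 22/19)
obs 2: x=7/2 → posterior Normal(17/10, 11/15)
obs 3: x=-1 → posterior Normal(40/41, 22/41)
obs 4: x=-2 → posterior Normal(9/26, 11/26)
obs 5: x=-10 → posterior Normal(-92/63, 22/63)
obs 6: x=-1 → posterior Normal(-103/74, 11/37)
obs 7: x=-3/2 → posterior Normal(-239/170, 22/85)
obs 8: x=3/4 → posterior Normal(-445/384, 11/48)
obs 9: x=-1/2 → posterior Normal(-467/428, 22/107)

mu_0=-467/428, tau_0^2=22/107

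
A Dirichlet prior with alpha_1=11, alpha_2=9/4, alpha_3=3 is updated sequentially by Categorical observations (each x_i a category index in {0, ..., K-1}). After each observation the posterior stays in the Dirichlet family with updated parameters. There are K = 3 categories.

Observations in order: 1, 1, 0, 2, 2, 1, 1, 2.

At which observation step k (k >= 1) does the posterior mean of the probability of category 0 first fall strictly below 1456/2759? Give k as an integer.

k = 7

obs 1: x=1 → posterior Dirichlet(11, 13/4, 3)
obs 2: x=1 → posterior Dirichlet(11, 17/4, 3)
obs 3: x=0 → posterior Dirichlet(12, 17/4, 3)
obs 4: x=2 → posterior Dirichlet(12, 17/4, 4)
obs 5: x=2 → posterior Dirichlet(12, 17/4, 5)
obs 6: x=1 → posterior Dirichlet(12, 21/4, 5)
obs 7: x=1 → posterior Dirichlet(12, 25/4, 5)
obs 8: x=2 → posterior Dirichlet(12, 25/4, 6)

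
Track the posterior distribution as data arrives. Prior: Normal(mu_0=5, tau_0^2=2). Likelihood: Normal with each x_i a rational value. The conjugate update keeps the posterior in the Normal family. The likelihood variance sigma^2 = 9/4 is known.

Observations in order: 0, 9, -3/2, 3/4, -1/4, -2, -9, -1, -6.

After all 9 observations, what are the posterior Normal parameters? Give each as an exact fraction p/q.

mu_0=-35/81, tau_0^2=2/9

obs 1: x=0 → posterior Normal(45/17, 18/17)
obs 2: x=9 → posterior Normal(117/25, 18/25)
obs 3: x=-3/2 → posterior Normal(35/11, 6/11)
obs 4: x=3/4 → posterior Normal(111/41, 18/41)
obs 5: x=-1/4 → posterior Normal(109/49, 18/49)
obs 6: x=-2 → posterior Normal(31/19, 6/19)
obs 7: x=-9 → posterior Normal(21/65, 18/65)
obs 8: x=-1 → posterior Normal(13/73, 18/73)
obs 9: x=-6 → posterior Normal(-35/81, 2/9)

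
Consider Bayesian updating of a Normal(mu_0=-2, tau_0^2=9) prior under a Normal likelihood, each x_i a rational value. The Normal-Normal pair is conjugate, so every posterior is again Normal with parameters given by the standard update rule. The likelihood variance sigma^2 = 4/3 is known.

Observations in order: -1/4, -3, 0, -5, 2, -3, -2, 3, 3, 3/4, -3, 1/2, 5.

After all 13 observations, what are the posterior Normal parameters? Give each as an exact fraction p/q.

mu_0=-62/355, tau_0^2=36/355

obs 1: x=-1/4 → posterior Normal(-59/124, 36/31)
obs 2: x=-3 → posterior Normal(-383/232, 18/29)
obs 3: x=0 → posterior Normal(-383/340, 36/85)
obs 4: x=-5 → posterior Normal(-923/448, 9/28)
obs 5: x=2 → posterior Normal(-707/556, 36/139)
obs 6: x=-3 → posterior Normal(-1031/664, 18/83)
obs 7: x=-2 → posterior Normal(-1247/772, 36/193)
obs 8: x=3 → posterior Normal(-923/880, 9/55)
obs 9: x=3 → posterior Normal(-599/988, 36/247)
obs 10: x=3/4 → posterior Normal(-259/548, 18/137)
obs 11: x=-3 → posterior Normal(-421/602, 36/301)
obs 12: x=1/2 → posterior Normal(-197/328, 9/82)
obs 13: x=5 → posterior Normal(-62/355, 36/355)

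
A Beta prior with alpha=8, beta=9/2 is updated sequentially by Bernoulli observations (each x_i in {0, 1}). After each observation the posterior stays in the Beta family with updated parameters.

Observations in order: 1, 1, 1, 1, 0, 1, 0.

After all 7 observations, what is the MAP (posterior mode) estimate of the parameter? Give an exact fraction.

24/35

obs 1: x=1 → posterior Beta(9, 9/2)
obs 2: x=1 → posterior Beta(10, 9/2)
obs 3: x=1 → posterior Beta(11, 9/2)
obs 4: x=1 → posterior Beta(12, 9/2)
obs 5: x=0 → posterior Beta(12, 11/2)
obs 6: x=1 → posterior Beta(13, 11/2)
obs 7: x=0 → posterior Beta(13, 13/2)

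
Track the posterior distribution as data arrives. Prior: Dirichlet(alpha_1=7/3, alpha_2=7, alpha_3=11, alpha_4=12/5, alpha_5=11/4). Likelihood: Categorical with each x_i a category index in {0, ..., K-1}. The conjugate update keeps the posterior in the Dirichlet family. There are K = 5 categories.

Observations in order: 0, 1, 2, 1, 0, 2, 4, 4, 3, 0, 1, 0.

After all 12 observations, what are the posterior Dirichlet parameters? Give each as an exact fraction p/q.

obs 1: x=0 → posterior Dirichlet(10/3, 7, 11, 12/5, 11/4)
obs 2: x=1 → posterior Dirichlet(10/3, 8, 11, 12/5, 11/4)
obs 3: x=2 → posterior Dirichlet(10/3, 8, 12, 12/5, 11/4)
obs 4: x=1 → posterior Dirichlet(10/3, 9, 12, 12/5, 11/4)
obs 5: x=0 → posterior Dirichlet(13/3, 9, 12, 12/5, 11/4)
obs 6: x=2 → posterior Dirichlet(13/3, 9, 13, 12/5, 11/4)
obs 7: x=4 → posterior Dirichlet(13/3, 9, 13, 12/5, 15/4)
obs 8: x=4 → posterior Dirichlet(13/3, 9, 13, 12/5, 19/4)
obs 9: x=3 → posterior Dirichlet(13/3, 9, 13, 17/5, 19/4)
obs 10: x=0 → posterior Dirichlet(16/3, 9, 13, 17/5, 19/4)
obs 11: x=1 → posterior Dirichlet(16/3, 10, 13, 17/5, 19/4)
obs 12: x=0 → posterior Dirichlet(19/3, 10, 13, 17/5, 19/4)

alpha_1=19/3, alpha_2=10, alpha_3=13, alpha_4=17/5, alpha_5=19/4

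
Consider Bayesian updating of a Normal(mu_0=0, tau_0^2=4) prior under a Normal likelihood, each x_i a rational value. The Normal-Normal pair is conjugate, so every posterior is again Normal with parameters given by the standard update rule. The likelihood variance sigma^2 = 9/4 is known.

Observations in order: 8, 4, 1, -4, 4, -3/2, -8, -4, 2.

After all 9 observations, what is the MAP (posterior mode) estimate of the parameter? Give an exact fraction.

8/51

obs 1: x=8 → posterior Normal(128/25, 36/25)
obs 2: x=4 → posterior Normal(192/41, 36/41)
obs 3: x=1 → posterior Normal(208/57, 12/19)
obs 4: x=-4 → posterior Normal(144/73, 36/73)
obs 5: x=4 → posterior Normal(208/89, 36/89)
obs 6: x=-3/2 → posterior Normal(184/105, 12/35)
obs 7: x=-8 → posterior Normal(56/121, 36/121)
obs 8: x=-4 → posterior Normal(-8/137, 36/137)
obs 9: x=2 → posterior Normal(8/51, 4/17)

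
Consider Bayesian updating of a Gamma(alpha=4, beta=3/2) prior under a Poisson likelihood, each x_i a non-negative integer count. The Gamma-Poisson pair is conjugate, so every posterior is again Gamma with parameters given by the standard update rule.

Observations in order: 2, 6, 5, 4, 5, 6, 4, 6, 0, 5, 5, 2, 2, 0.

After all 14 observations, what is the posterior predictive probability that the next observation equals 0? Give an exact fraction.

328287884030704474260910865698590429953856653070549658688924765621538317155127527681/10883802018597851861563439445820511171701396178867933758826007604212043897185066817281

obs 1: x=2 → posterior Gamma(6, 5/2)
obs 2: x=6 → posterior Gamma(12, 7/2)
obs 3: x=5 → posterior Gamma(17, 9/2)
obs 4: x=4 → posterior Gamma(21, 11/2)
obs 5: x=5 → posterior Gamma(26, 13/2)
obs 6: x=6 → posterior Gamma(32, 15/2)
obs 7: x=4 → posterior Gamma(36, 17/2)
obs 8: x=6 → posterior Gamma(42, 19/2)
obs 9: x=0 → posterior Gamma(42, 21/2)
obs 10: x=5 → posterior Gamma(47, 23/2)
obs 11: x=5 → posterior Gamma(52, 25/2)
obs 12: x=2 → posterior Gamma(54, 27/2)
obs 13: x=2 → posterior Gamma(56, 29/2)
obs 14: x=0 → posterior Gamma(56, 31/2)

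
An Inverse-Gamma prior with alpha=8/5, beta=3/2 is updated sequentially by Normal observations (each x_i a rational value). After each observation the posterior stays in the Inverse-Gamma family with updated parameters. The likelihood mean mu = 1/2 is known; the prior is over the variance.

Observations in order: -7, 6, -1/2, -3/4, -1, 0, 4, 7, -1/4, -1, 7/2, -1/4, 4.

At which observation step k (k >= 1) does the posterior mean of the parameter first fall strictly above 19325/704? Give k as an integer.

obs 1: x=-7 → posterior Inverse-Gamma(21/10, 237/8)
obs 2: x=6 → posterior Inverse-Gamma(13/5, 179/4)
obs 3: x=-1/2 → posterior Inverse-Gamma(31/10, 181/4)
obs 4: x=-3/4 → posterior Inverse-Gamma(18/5, 1473/32)
obs 5: x=-1 → posterior Inverse-Gamma(41/10, 1509/32)
obs 6: x=0 → posterior Inverse-Gamma(23/5, 1513/32)
obs 7: x=4 → posterior Inverse-Gamma(51/10, 1709/32)
obs 8: x=7 → posterior Inverse-Gamma(28/5, 2385/32)
obs 9: x=-1/4 → posterior Inverse-Gamma(61/10, 1197/16)
obs 10: x=-1 → posterior Inverse-Gamma(33/5, 1215/16)
obs 11: x=7/2 → posterior Inverse-Gamma(71/10, 1287/16)
obs 12: x=-1/4 → posterior Inverse-Gamma(38/5, 2583/32)
obs 13: x=4 → posterior Inverse-Gamma(81/10, 2779/32)

k = 2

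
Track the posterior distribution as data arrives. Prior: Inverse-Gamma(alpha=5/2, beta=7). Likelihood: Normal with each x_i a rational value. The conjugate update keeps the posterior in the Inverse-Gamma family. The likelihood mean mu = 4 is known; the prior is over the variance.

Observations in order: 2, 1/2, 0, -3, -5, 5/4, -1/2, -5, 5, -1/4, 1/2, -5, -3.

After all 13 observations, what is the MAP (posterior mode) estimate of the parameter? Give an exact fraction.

obs 1: x=2 → posterior Inverse-Gamma(3, 9)
obs 2: x=1/2 → posterior Inverse-Gamma(7/2, 121/8)
obs 3: x=0 → posterior Inverse-Gamma(4, 185/8)
obs 4: x=-3 → posterior Inverse-Gamma(9/2, 381/8)
obs 5: x=-5 → posterior Inverse-Gamma(5, 705/8)
obs 6: x=5/4 → posterior Inverse-Gamma(11/2, 2941/32)
obs 7: x=-1/2 → posterior Inverse-Gamma(6, 3265/32)
obs 8: x=-5 → posterior Inverse-Gamma(13/2, 4561/32)
obs 9: x=5 → posterior Inverse-Gamma(7, 4577/32)
obs 10: x=-1/4 → posterior Inverse-Gamma(15/2, 2433/16)
obs 11: x=1/2 → posterior Inverse-Gamma(8, 2531/16)
obs 12: x=-5 → posterior Inverse-Gamma(17/2, 3179/16)
obs 13: x=-3 → posterior Inverse-Gamma(9, 3571/16)

3571/160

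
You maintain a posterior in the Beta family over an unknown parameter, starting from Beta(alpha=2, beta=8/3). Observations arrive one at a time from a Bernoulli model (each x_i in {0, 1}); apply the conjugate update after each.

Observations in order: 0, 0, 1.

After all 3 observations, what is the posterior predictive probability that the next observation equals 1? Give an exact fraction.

obs 1: x=0 → posterior Beta(2, 11/3)
obs 2: x=0 → posterior Beta(2, 14/3)
obs 3: x=1 → posterior Beta(3, 14/3)

9/23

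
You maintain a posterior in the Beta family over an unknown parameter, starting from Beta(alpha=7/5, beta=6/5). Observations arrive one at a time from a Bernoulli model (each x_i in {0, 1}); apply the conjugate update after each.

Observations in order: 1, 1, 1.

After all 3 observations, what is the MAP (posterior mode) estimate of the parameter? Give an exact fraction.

obs 1: x=1 → posterior Beta(12/5, 6/5)
obs 2: x=1 → posterior Beta(17/5, 6/5)
obs 3: x=1 → posterior Beta(22/5, 6/5)

17/18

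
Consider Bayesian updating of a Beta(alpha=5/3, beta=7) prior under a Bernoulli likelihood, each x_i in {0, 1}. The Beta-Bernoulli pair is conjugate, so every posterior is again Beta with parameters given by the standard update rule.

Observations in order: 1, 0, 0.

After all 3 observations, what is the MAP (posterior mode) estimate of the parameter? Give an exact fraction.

5/29

obs 1: x=1 → posterior Beta(8/3, 7)
obs 2: x=0 → posterior Beta(8/3, 8)
obs 3: x=0 → posterior Beta(8/3, 9)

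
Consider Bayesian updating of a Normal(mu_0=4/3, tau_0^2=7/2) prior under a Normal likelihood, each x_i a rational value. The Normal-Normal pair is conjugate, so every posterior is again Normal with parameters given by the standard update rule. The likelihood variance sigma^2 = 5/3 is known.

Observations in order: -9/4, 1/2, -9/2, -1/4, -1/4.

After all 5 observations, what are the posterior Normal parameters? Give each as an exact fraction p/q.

mu_0=-67/60, tau_0^2=7/23

obs 1: x=-9/4 → posterior Normal(-407/372, 35/31)
obs 2: x=1/2 → posterior Normal(-281/624, 35/52)
obs 3: x=-9/2 → posterior Normal(-1415/876, 35/73)
obs 4: x=-1/4 → posterior Normal(-739/564, 35/94)
obs 5: x=-1/4 → posterior Normal(-67/60, 7/23)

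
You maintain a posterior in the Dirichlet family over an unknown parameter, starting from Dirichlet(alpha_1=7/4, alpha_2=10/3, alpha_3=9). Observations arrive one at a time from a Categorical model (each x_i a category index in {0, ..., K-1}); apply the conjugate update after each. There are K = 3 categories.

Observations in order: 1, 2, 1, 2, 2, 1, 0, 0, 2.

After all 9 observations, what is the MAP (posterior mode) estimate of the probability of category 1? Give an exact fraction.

64/241

obs 1: x=1 → posterior Dirichlet(7/4, 13/3, 9)
obs 2: x=2 → posterior Dirichlet(7/4, 13/3, 10)
obs 3: x=1 → posterior Dirichlet(7/4, 16/3, 10)
obs 4: x=2 → posterior Dirichlet(7/4, 16/3, 11)
obs 5: x=2 → posterior Dirichlet(7/4, 16/3, 12)
obs 6: x=1 → posterior Dirichlet(7/4, 19/3, 12)
obs 7: x=0 → posterior Dirichlet(11/4, 19/3, 12)
obs 8: x=0 → posterior Dirichlet(15/4, 19/3, 12)
obs 9: x=2 → posterior Dirichlet(15/4, 19/3, 13)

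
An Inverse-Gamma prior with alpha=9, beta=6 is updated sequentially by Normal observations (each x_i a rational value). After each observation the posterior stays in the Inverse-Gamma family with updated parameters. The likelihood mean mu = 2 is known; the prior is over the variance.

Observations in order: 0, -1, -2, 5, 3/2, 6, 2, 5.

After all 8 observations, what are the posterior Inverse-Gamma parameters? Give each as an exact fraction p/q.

obs 1: x=0 → posterior Inverse-Gamma(19/2, 8)
obs 2: x=-1 → posterior Inverse-Gamma(10, 25/2)
obs 3: x=-2 → posterior Inverse-Gamma(21/2, 41/2)
obs 4: x=5 → posterior Inverse-Gamma(11, 25)
obs 5: x=3/2 → posterior Inverse-Gamma(23/2, 201/8)
obs 6: x=6 → posterior Inverse-Gamma(12, 265/8)
obs 7: x=2 → posterior Inverse-Gamma(25/2, 265/8)
obs 8: x=5 → posterior Inverse-Gamma(13, 301/8)

alpha=13, beta=301/8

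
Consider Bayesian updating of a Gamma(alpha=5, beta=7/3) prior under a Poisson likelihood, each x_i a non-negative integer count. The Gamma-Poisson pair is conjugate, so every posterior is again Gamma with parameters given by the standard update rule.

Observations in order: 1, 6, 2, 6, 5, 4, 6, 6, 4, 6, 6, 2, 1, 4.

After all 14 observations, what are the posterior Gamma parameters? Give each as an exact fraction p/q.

obs 1: x=1 → posterior Gamma(6, 10/3)
obs 2: x=6 → posterior Gamma(12, 13/3)
obs 3: x=2 → posterior Gamma(14, 16/3)
obs 4: x=6 → posterior Gamma(20, 19/3)
obs 5: x=5 → posterior Gamma(25, 22/3)
obs 6: x=4 → posterior Gamma(29, 25/3)
obs 7: x=6 → posterior Gamma(35, 28/3)
obs 8: x=6 → posterior Gamma(41, 31/3)
obs 9: x=4 → posterior Gamma(45, 34/3)
obs 10: x=6 → posterior Gamma(51, 37/3)
obs 11: x=6 → posterior Gamma(57, 40/3)
obs 12: x=2 → posterior Gamma(59, 43/3)
obs 13: x=1 → posterior Gamma(60, 46/3)
obs 14: x=4 → posterior Gamma(64, 49/3)

alpha=64, beta=49/3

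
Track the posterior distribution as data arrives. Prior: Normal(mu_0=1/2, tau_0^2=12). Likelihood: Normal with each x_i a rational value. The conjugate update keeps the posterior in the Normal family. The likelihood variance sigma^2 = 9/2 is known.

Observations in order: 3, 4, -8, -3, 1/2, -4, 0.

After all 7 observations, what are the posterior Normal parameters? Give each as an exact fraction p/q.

mu_0=-117/118, tau_0^2=36/59

obs 1: x=3 → posterior Normal(51/22, 36/11)
obs 2: x=4 → posterior Normal(115/38, 36/19)
obs 3: x=-8 → posterior Normal(-13/54, 4/3)
obs 4: x=-3 → posterior Normal(-61/70, 36/35)
obs 5: x=1/2 → posterior Normal(-53/86, 36/43)
obs 6: x=-4 → posterior Normal(-39/34, 12/17)
obs 7: x=0 → posterior Normal(-117/118, 36/59)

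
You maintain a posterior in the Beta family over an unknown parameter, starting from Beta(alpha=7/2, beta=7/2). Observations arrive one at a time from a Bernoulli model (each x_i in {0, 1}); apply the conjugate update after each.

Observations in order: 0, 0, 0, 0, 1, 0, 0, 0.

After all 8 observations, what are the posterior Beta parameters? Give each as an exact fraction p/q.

obs 1: x=0 → posterior Beta(7/2, 9/2)
obs 2: x=0 → posterior Beta(7/2, 11/2)
obs 3: x=0 → posterior Beta(7/2, 13/2)
obs 4: x=0 → posterior Beta(7/2, 15/2)
obs 5: x=1 → posterior Beta(9/2, 15/2)
obs 6: x=0 → posterior Beta(9/2, 17/2)
obs 7: x=0 → posterior Beta(9/2, 19/2)
obs 8: x=0 → posterior Beta(9/2, 21/2)

alpha=9/2, beta=21/2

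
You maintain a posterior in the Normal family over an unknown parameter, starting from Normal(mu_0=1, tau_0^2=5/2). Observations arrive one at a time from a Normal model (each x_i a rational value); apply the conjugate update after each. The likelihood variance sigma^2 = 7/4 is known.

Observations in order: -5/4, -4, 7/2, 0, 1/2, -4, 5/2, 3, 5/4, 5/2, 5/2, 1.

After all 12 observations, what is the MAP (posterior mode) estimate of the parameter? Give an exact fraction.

obs 1: x=-5/4 → posterior Normal(-11/34, 35/34)
obs 2: x=-4 → posterior Normal(-91/54, 35/54)
obs 3: x=7/2 → posterior Normal(-21/74, 35/74)
obs 4: x=0 → posterior Normal(-21/94, 35/94)
obs 5: x=1/2 → posterior Normal(-11/114, 35/114)
obs 6: x=-4 → posterior Normal(-91/134, 35/134)
obs 7: x=5/2 → posterior Normal(-41/154, 5/22)
obs 8: x=3 → posterior Normal(19/174, 35/174)
obs 9: x=5/4 → posterior Normal(22/97, 35/194)
obs 10: x=5/2 → posterior Normal(47/107, 35/214)
obs 11: x=5/2 → posterior Normal(8/13, 35/234)
obs 12: x=1 → posterior Normal(82/127, 35/254)

82/127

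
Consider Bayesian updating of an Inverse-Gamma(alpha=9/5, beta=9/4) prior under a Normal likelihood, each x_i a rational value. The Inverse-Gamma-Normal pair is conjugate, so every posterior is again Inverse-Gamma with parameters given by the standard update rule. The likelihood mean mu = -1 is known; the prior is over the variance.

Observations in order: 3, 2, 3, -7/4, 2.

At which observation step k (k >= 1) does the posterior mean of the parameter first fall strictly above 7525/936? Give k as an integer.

k = 2

obs 1: x=3 → posterior Inverse-Gamma(23/10, 41/4)
obs 2: x=2 → posterior Inverse-Gamma(14/5, 59/4)
obs 3: x=3 → posterior Inverse-Gamma(33/10, 91/4)
obs 4: x=-7/4 → posterior Inverse-Gamma(19/5, 737/32)
obs 5: x=2 → posterior Inverse-Gamma(43/10, 881/32)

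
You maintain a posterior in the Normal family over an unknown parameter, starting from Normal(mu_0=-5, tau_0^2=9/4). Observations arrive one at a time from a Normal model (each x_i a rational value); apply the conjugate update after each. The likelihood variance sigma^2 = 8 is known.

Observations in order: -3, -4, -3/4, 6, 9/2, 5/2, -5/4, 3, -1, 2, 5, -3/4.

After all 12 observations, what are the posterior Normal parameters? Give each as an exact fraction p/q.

mu_0=-199/560, tau_0^2=18/35

obs 1: x=-3 → posterior Normal(-187/41, 72/41)
obs 2: x=-4 → posterior Normal(-223/50, 36/25)
obs 3: x=-3/4 → posterior Normal(-919/236, 72/59)
obs 4: x=6 → posterior Normal(-703/272, 18/17)
obs 5: x=9/2 → posterior Normal(-541/308, 72/77)
obs 6: x=5/2 → posterior Normal(-451/344, 36/43)
obs 7: x=-5/4 → posterior Normal(-124/95, 72/95)
obs 8: x=3 → posterior Normal(-97/104, 9/13)
obs 9: x=-1 → posterior Normal(-106/113, 72/113)
obs 10: x=2 → posterior Normal(-44/61, 36/61)
obs 11: x=5 → posterior Normal(-43/131, 72/131)
obs 12: x=-3/4 → posterior Normal(-199/560, 18/35)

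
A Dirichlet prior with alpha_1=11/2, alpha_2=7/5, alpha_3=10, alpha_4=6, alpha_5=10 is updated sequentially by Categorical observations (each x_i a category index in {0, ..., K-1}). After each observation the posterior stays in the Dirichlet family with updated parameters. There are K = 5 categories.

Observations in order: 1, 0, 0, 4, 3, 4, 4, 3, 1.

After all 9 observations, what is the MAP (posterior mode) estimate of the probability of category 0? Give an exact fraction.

obs 1: x=1 → posterior Dirichlet(11/2, 12/5, 10, 6, 10)
obs 2: x=0 → posterior Dirichlet(13/2, 12/5, 10, 6, 10)
obs 3: x=0 → posterior Dirichlet(15/2, 12/5, 10, 6, 10)
obs 4: x=4 → posterior Dirichlet(15/2, 12/5, 10, 6, 11)
obs 5: x=3 → posterior Dirichlet(15/2, 12/5, 10, 7, 11)
obs 6: x=4 → posterior Dirichlet(15/2, 12/5, 10, 7, 12)
obs 7: x=4 → posterior Dirichlet(15/2, 12/5, 10, 7, 13)
obs 8: x=3 → posterior Dirichlet(15/2, 12/5, 10, 8, 13)
obs 9: x=1 → posterior Dirichlet(15/2, 17/5, 10, 8, 13)

65/369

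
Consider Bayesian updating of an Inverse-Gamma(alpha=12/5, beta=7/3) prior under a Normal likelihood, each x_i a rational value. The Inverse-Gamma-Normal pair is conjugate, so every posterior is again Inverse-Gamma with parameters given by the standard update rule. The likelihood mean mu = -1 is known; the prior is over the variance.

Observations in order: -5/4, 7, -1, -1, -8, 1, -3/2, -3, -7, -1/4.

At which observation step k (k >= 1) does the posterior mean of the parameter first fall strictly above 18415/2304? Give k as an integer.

obs 1: x=-5/4 → posterior Inverse-Gamma(29/10, 227/96)
obs 2: x=7 → posterior Inverse-Gamma(17/5, 3299/96)
obs 3: x=-1 → posterior Inverse-Gamma(39/10, 3299/96)
obs 4: x=-1 → posterior Inverse-Gamma(22/5, 3299/96)
obs 5: x=-8 → posterior Inverse-Gamma(49/10, 5651/96)
obs 6: x=1 → posterior Inverse-Gamma(27/5, 5843/96)
obs 7: x=-3/2 → posterior Inverse-Gamma(59/10, 5855/96)
obs 8: x=-3 → posterior Inverse-Gamma(32/5, 6047/96)
obs 9: x=-7 → posterior Inverse-Gamma(69/10, 7775/96)
obs 10: x=-1/4 → posterior Inverse-Gamma(37/5, 3901/48)

k = 2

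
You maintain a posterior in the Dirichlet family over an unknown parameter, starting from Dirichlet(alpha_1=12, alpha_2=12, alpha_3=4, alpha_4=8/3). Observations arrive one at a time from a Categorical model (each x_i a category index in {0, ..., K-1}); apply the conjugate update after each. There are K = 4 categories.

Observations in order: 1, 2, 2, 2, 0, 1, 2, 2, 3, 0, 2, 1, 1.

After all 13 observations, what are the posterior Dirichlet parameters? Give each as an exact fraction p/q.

alpha_1=14, alpha_2=16, alpha_3=10, alpha_4=11/3

obs 1: x=1 → posterior Dirichlet(12, 13, 4, 8/3)
obs 2: x=2 → posterior Dirichlet(12, 13, 5, 8/3)
obs 3: x=2 → posterior Dirichlet(12, 13, 6, 8/3)
obs 4: x=2 → posterior Dirichlet(12, 13, 7, 8/3)
obs 5: x=0 → posterior Dirichlet(13, 13, 7, 8/3)
obs 6: x=1 → posterior Dirichlet(13, 14, 7, 8/3)
obs 7: x=2 → posterior Dirichlet(13, 14, 8, 8/3)
obs 8: x=2 → posterior Dirichlet(13, 14, 9, 8/3)
obs 9: x=3 → posterior Dirichlet(13, 14, 9, 11/3)
obs 10: x=0 → posterior Dirichlet(14, 14, 9, 11/3)
obs 11: x=2 → posterior Dirichlet(14, 14, 10, 11/3)
obs 12: x=1 → posterior Dirichlet(14, 15, 10, 11/3)
obs 13: x=1 → posterior Dirichlet(14, 16, 10, 11/3)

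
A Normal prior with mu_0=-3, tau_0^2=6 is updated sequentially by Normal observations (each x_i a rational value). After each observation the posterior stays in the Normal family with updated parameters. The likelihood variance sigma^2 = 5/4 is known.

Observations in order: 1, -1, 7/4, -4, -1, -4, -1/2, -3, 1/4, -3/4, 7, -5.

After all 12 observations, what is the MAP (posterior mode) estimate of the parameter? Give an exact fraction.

obs 1: x=1 → posterior Normal(9/29, 30/29)
obs 2: x=-1 → posterior Normal(-15/53, 30/53)
obs 3: x=7/4 → posterior Normal(27/77, 30/77)
obs 4: x=-4 → posterior Normal(-69/101, 30/101)
obs 5: x=-1 → posterior Normal(-93/125, 6/25)
obs 6: x=-4 → posterior Normal(-189/149, 30/149)
obs 7: x=-1/2 → posterior Normal(-201/173, 30/173)
obs 8: x=-3 → posterior Normal(-273/197, 30/197)
obs 9: x=1/4 → posterior Normal(-267/221, 30/221)
obs 10: x=-3/4 → posterior Normal(-57/49, 6/49)
obs 11: x=7 → posterior Normal(-117/269, 30/269)
obs 12: x=-5 → posterior Normal(-237/293, 30/293)

-237/293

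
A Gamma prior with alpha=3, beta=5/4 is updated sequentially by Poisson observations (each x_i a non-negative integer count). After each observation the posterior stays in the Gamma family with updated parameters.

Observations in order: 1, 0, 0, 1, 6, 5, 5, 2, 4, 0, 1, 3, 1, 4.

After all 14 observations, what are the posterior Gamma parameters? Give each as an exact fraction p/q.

obs 1: x=1 → posterior Gamma(4, 9/4)
obs 2: x=0 → posterior Gamma(4, 13/4)
obs 3: x=0 → posterior Gamma(4, 17/4)
obs 4: x=1 → posterior Gamma(5, 21/4)
obs 5: x=6 → posterior Gamma(11, 25/4)
obs 6: x=5 → posterior Gamma(16, 29/4)
obs 7: x=5 → posterior Gamma(21, 33/4)
obs 8: x=2 → posterior Gamma(23, 37/4)
obs 9: x=4 → posterior Gamma(27, 41/4)
obs 10: x=0 → posterior Gamma(27, 45/4)
obs 11: x=1 → posterior Gamma(28, 49/4)
obs 12: x=3 → posterior Gamma(31, 53/4)
obs 13: x=1 → posterior Gamma(32, 57/4)
obs 14: x=4 → posterior Gamma(36, 61/4)

alpha=36, beta=61/4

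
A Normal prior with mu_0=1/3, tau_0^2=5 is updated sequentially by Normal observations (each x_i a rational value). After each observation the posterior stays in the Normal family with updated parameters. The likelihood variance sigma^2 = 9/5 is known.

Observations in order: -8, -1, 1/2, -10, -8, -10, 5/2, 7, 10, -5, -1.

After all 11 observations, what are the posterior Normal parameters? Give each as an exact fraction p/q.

mu_0=-143/71, tau_0^2=45/284

obs 1: x=-8 → posterior Normal(-197/34, 45/34)
obs 2: x=-1 → posterior Normal(-222/59, 45/59)
obs 3: x=1/2 → posterior Normal(-419/168, 15/28)
obs 4: x=-10 → posterior Normal(-919/218, 45/109)
obs 5: x=-8 → posterior Normal(-1319/268, 45/134)
obs 6: x=-10 → posterior Normal(-1819/318, 15/53)
obs 7: x=5/2 → posterior Normal(-847/184, 45/184)
obs 8: x=7 → posterior Normal(-672/209, 45/209)
obs 9: x=10 → posterior Normal(-211/117, 5/26)
obs 10: x=-5 → posterior Normal(-547/259, 45/259)
obs 11: x=-1 → posterior Normal(-143/71, 45/284)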